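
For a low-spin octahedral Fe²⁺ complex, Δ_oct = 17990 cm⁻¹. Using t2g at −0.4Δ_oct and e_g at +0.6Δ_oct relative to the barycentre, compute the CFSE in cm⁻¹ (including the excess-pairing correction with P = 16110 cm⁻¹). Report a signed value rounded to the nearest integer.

-10956

Fe sits in group 8; removing 2 electrons leaves Fe²⁺ with 8 − 2 = 6 d electrons.
Configuration: t2g^6 e_g^0.
Orbital CFSE = 6(-0.4) + 0(0.6) = -2.4Δ_oct = -2.4 × 17990 = -43176 cm⁻¹.
Pairing penalty: 3 pairs vs 1 in the high-spin reference → 2 extra × P = 32220 cm⁻¹.
Combining: -43176 + 32220 = -10956 cm⁻¹.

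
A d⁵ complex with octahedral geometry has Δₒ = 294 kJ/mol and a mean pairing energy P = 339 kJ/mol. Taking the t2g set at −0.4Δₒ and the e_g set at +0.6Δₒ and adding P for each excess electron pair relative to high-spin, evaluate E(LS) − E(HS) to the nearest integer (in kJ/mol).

90

High-spin d⁵ fills as t2g^3 e_g^2 with CFSE 3(−0.4) + 2(+0.6) = 0.0Δₒ = 0 kJ/mol.
Low-spin t2g^5 e_g^0 gives -2.0Δₒ = -588 kJ/mol, but forming 2 extra pairs costs 2P = 678 kJ/mol, so E(LS) = -588 + 678 = 90 kJ/mol.
E(LS) − E(HS) = 90 − (0) = 90 kJ/mol.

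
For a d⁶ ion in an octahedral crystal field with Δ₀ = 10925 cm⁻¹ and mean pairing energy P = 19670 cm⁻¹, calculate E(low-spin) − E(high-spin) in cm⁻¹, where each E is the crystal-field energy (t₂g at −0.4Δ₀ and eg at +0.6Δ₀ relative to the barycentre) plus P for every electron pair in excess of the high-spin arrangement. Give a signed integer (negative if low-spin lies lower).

High-spin d⁶ fills as t₂g⁴ eg² with CFSE 4(−0.4) + 2(+0.6) = -0.4Δ₀ = -4370 cm⁻¹.
Low-spin t₂g⁶ eg⁰ gives -2.4Δ₀ = -26220 cm⁻¹, but forming 2 extra pairs costs 2P = 39340 cm⁻¹, so E(LS) = -26220 + 39340 = 13120 cm⁻¹.
Thus E(LS) − E(HS) = 17490 cm⁻¹.

17490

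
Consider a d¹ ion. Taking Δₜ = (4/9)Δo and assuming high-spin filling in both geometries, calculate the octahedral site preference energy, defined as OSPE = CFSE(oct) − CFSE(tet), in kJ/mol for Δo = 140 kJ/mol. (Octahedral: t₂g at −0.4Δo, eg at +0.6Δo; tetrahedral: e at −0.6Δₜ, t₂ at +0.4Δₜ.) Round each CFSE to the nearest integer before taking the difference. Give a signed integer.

Octahedral high-spin t₂g¹ eg⁰: CFSE = -0.4 × 140 = -56 kJ/mol.
Tetrahedral e¹ t₂⁰ gives -0.6Δₜ = -0.6 × (4/9) × 140 = -37 kJ/mol.
OSPE = -56 − (-37) = -19 kJ/mol.

-19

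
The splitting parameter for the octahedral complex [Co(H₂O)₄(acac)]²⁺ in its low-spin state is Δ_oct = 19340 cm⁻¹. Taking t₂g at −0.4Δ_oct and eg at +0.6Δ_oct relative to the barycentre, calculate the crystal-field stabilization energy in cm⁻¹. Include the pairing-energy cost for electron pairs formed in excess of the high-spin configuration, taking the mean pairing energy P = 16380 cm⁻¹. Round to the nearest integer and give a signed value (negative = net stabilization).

Ligand charges: 4×(+0) from H₂O and 1×(-1) from acac⁻ sum to -1; with overall charge +2, Co is +3.
Co is in group 9, so Co³⁺ is d⁶ (9 − 3 = 6).
The d⁶ electrons fill as t₂g⁶ eg⁰.
The orbital stabilization is -2.4Δ_oct = -2.4 × 19340 = -46416 cm⁻¹.
Pairing penalty: 3 pairs vs 1 in the high-spin reference → 2 extra × P = 32760 cm⁻¹.
Net CFSE = -46416 + 32760 = -13656 cm⁻¹.

-13656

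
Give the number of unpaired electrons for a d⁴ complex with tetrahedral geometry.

Tetrahedral splitting is small, so the complex is high-spin.
Configuration: e² t₂², giving 4 unpaired electrons.

4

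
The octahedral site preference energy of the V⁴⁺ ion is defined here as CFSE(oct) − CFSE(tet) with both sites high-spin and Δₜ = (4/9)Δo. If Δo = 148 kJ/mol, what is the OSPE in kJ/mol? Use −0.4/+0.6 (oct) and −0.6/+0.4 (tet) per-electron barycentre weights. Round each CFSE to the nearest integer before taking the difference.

V is in group 5, so V⁴⁺ is d¹ (5 − 4 = 1).
In an octahedral site d¹ (HS) is t2g^1 e_g^0, giving CFSE(oct) = -0.4Δo = -59 kJ/mol.
Tetrahedral e^1 t2^0 gives -0.6Δₜ = -0.6 × (4/9) × 148 = -39 kJ/mol.
OSPE = -59 − (-39) = -20 kJ/mol.

-20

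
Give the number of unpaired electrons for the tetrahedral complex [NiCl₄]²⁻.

Each Cl⁻ contributes -1; 4 × (-1) = -4. With overall charge -2, Ni is in the +2 oxidation state.
Group 10 minus oxidation state +2 gives a d⁸ configuration for Ni²⁺.
Tetrahedral fields are weak (Δₜ ≈ 4/9 Δₒ), so electrons fill high-spin.
Configuration: e^4 t2^4, giving 2 unpaired electrons.

2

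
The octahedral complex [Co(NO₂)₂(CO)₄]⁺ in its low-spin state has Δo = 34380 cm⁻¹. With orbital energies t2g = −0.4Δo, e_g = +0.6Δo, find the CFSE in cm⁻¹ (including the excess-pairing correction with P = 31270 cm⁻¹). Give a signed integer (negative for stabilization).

Ligand charges: 2×(-1) from NO₂⁻ and 4×(+0) from CO sum to -2; with overall charge +1, Co is +3.
Co is in group 9, so Co³⁺ is d⁶ (9 − 3 = 6).
Electron filling gives t2g^6 e_g^0.
Orbital CFSE = 6(-0.4) + 0(0.6) = -2.4Δo = -2.4 × 34380 = -82512 cm⁻¹.
Relative to high-spin t2g^4 e_g^2 (1 paired), the low-spin configuration has 2 additional pairs, contributing +2 × 31270 = +62540 cm⁻¹.
Combining: -82512 + 62540 = -19972 cm⁻¹.

-19972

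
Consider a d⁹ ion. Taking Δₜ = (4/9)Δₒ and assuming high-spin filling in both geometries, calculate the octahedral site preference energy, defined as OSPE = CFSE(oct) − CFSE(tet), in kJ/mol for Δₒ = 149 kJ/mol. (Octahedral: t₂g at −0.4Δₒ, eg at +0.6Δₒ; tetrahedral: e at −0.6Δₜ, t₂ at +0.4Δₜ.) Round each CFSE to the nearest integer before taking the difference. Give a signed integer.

-63

Octahedral (high-spin): t₂g⁶ eg³, CFSE = 6(−0.4) + 3(+0.6) = -0.6Δₒ = -0.6 × 149 = -89 kJ/mol.
Tetrahedral e⁴ t₂⁵ gives -0.4Δₜ = -0.4 × (4/9) × 149 = -26 kJ/mol.
Subtracting, OSPE = -89 − (-26) = -63 kJ/mol.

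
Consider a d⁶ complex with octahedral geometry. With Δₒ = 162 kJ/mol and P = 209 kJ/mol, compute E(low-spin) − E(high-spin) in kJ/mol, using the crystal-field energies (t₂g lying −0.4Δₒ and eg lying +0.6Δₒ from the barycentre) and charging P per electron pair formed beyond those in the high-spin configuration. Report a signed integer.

High-spin: t₂g⁴ eg², CFSE = -0.4Δₒ = -65 kJ/mol.
Low-spin t₂g⁶ eg⁰ gives -2.4Δₒ = -389 kJ/mol, but forming 2 extra pairs costs 2P = 418 kJ/mol, so E(LS) = -389 + 418 = 29 kJ/mol.
E(LS) − E(HS) = 29 − (-65) = 94 kJ/mol.

94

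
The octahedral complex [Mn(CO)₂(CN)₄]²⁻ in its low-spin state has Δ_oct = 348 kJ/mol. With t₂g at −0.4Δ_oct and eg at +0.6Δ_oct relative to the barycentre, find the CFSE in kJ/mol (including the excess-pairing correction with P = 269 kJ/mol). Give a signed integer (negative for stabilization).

Ligand charges: 2×(+0) from CO and 4×(-1) from CN⁻ sum to -4; with overall charge -2, Mn is +2.
Mn²⁺: group 7, so d-count = 7 − 2 = 5.
The d⁵ electrons fill as t₂g⁵ eg⁰.
CFSE(orbital) = 5×(-0.4Δ_oct) + 0×(0.6Δ_oct) = -2.0Δ_oct; with Δ_oct = 348 kJ/mol that is -696 kJ/mol.
Relative to high-spin t₂g³ eg² (0 paired), the low-spin configuration has 2 additional pairs, contributing +2 × 269 = +538 kJ/mol.
Combining: -696 + 538 = -158 kJ/mol.

-158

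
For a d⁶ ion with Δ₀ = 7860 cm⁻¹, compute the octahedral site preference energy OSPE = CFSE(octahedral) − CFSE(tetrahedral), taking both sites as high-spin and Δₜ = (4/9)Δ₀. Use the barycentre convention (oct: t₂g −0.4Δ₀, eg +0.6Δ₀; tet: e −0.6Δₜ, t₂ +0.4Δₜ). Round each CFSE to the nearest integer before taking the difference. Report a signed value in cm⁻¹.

Octahedral high-spin t2g^4 e_g^2: CFSE = -0.4 × 7860 = -3144 cm⁻¹.
Tetrahedral e^3 t2^3 gives -0.6Δₜ = -0.6 × (4/9) × 7860 = -2096 cm⁻¹.
Subtracting, OSPE = -3144 − (-2096) = -1048 cm⁻¹.

-1048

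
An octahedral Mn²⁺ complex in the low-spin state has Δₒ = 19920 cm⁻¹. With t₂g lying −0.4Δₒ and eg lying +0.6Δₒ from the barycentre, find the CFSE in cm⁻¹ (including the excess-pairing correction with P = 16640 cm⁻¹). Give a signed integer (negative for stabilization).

Group 7 minus oxidation state +2 gives a d⁵ configuration for Mn²⁺.
Configuration: t₂g⁵ eg⁰.
CFSE(orbital) = 5×(-0.4Δₒ) + 0×(0.6Δₒ) = -2.0Δₒ; with Δₒ = 19920 cm⁻¹ that is -39840 cm⁻¹.
Relative to high-spin t₂g³ eg² (0 paired), the low-spin configuration has 2 additional pairs, contributing +2 × 16640 = +33280 cm⁻¹.
Overall CFSE = -39840 + 33280 = -6560 cm⁻¹.

-6560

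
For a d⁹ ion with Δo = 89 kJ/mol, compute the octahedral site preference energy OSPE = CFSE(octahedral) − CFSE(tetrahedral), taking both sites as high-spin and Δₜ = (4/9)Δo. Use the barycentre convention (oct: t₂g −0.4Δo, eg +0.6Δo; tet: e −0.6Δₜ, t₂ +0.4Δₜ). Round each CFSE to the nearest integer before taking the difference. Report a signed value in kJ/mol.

-37

Octahedral (high-spin): t₂g⁶ eg³, CFSE = 6(−0.4) + 3(+0.6) = -0.6Δo = -0.6 × 89 = -53 kJ/mol.
In a tetrahedral site the filling is e⁴ t₂⁵: CFSE(tet) = -0.4Δₜ = -0.4 × (4/9)(89) = -16 kJ/mol.
Subtracting, OSPE = -53 − (-16) = -37 kJ/mol.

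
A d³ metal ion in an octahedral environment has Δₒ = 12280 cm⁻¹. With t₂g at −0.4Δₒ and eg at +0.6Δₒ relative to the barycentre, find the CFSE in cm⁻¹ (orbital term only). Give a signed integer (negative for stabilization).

-14736

Electron filling gives t₂g³ eg⁰.
The orbital stabilization is -1.2Δₒ = -1.2 × 12280 = -14736 cm⁻¹.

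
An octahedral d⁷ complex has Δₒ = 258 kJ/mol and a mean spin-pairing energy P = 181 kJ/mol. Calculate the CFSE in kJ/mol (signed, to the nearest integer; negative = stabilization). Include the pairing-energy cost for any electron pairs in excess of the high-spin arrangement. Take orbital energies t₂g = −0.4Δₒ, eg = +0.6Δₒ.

-283

With Δₒ > P the complex is low-spin.
Filling d⁷ accordingly: t₂g⁶ eg¹.
Orbital CFSE = -1.8Δₒ = -1.8 × 258 = -464 kJ/mol.
Excess pairs vs high-spin: 3 − 2 = 1; pairing cost = +181 kJ/mol.
Net CFSE = -464 + 181 = -283 kJ/mol.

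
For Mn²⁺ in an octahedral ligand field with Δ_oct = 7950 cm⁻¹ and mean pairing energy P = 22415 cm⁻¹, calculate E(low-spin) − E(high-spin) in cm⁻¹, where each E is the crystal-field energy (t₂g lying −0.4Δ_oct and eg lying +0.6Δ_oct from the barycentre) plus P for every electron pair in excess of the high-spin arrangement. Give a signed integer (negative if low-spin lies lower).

28930

Group 7 minus oxidation state +2 gives a d⁵ configuration for Mn²⁺.
High-spin: t₂g³ eg², CFSE = 0.0Δ_oct = 0 cm⁻¹.
Low-spin: t₂g⁵ eg⁰, orbital CFSE = -2.0Δ_oct = -15900 cm⁻¹; plus 2 excess pairs × P = +44830 cm⁻¹; total 28930 cm⁻¹.
Thus E(LS) − E(HS) = 28930 cm⁻¹.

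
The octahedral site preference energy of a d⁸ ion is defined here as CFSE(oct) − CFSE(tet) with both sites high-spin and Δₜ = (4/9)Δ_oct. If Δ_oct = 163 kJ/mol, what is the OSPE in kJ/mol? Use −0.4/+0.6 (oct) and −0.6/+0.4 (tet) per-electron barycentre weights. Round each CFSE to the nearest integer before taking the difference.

-138

In an octahedral site d⁸ (HS) is t₂g⁶ eg², giving CFSE(oct) = -1.2Δ_oct = -196 kJ/mol.
Tetrahedral: e⁴ t₂⁴, CFSE = 4(−0.6) + 4(+0.4) = -0.8Δₜ = -0.8 × (4/9) × 163 = -58 kJ/mol.
OSPE = -196 − (-58) = -138 kJ/mol.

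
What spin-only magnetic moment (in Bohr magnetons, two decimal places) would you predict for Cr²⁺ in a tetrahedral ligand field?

4.90 Bohr magnetons

Cr sits in group 6; removing 2 electrons leaves Cr²⁺ with 6 − 2 = 4 d electrons.
Tetrahedral fields are weak (Δₜ ≈ 4/9 Δₒ), so electrons fill high-spin.
Configuration: e² t₂² → 4 unpaired electrons.
μ(spin-only) = √[4(4+2)] = √24 ≈ 4.90 Bohr magnetons.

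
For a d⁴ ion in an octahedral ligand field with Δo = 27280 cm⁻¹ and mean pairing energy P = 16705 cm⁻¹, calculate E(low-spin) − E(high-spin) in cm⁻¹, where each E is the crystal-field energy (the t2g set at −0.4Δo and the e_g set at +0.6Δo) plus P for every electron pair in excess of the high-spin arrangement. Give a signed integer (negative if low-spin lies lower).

High-spin d⁴ fills as t2g^3 e_g^1 with CFSE 3(−0.4) + 1(+0.6) = -0.6Δo = -16368 cm⁻¹.
For low-spin the configuration is t2g^4 e_g^0: orbital energy -1.6 × 27280 = -43648 cm⁻¹, and 1 additional pair relative to high-spin adds 16705 cm⁻¹, giving -26943 cm⁻¹.
E(LS) − E(HS) = -26943 − (-16368) = -10575 cm⁻¹.

-10575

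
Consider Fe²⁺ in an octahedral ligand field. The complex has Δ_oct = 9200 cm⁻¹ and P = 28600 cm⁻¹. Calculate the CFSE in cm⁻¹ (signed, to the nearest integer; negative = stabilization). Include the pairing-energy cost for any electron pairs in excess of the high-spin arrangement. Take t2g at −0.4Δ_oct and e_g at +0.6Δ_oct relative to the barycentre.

-3680

Fe is in group 8, so Fe²⁺ is d⁶ (8 − 2 = 6).
With Δ_oct < P the complex is high-spin.
Configuration: t2g^4 e_g^2.
Orbital CFSE = -0.4Δ_oct = -0.4 × 9200 = -3680 cm⁻¹.
High-spin has no excess pairs, so no pairing correction applies.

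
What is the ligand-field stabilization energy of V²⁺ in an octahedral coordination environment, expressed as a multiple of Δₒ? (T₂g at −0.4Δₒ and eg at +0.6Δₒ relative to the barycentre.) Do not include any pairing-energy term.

V is in group 5, so V²⁺ is d³ (5 − 2 = 3).
Configuration: t₂g³ eg⁰.
CFSE = 3(-0.4Δₒ) + 0(0.6Δₒ) = -1.2Δₒ + 0.0Δₒ = -1.2Δₒ.

-1.2 Δₒ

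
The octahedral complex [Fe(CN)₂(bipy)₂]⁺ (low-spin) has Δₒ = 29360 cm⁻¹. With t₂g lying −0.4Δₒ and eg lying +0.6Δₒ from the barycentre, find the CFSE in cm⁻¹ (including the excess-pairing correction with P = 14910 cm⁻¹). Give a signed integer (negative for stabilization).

Ligand charges: 2×(-1) from CN⁻ and 2×(+0) from bipy sum to -2; with overall charge +1, Fe is +3.
Group 8 minus oxidation state +3 gives a d⁵ configuration for Fe³⁺.
The d⁵ electrons fill as t₂g⁵ eg⁰.
Orbital CFSE = 5(-0.4) + 0(0.6) = -2.0Δₒ = -2.0 × 29360 = -58720 cm⁻¹.
Relative to high-spin t₂g³ eg² (0 paired), the low-spin configuration has 2 additional pairs, contributing +2 × 14910 = +29820 cm⁻¹.
Overall CFSE = -58720 + 29820 = -28900 cm⁻¹.

-28900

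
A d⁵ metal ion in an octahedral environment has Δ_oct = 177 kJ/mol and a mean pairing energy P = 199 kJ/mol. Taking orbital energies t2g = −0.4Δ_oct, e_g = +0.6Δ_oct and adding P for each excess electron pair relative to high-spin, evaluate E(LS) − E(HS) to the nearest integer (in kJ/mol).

In the high-spin limit (t2g^3 e_g^2) the orbital term is 0.0Δ_oct = 0 kJ/mol, with no excess pairing.
Low-spin: t2g^5 e_g^0, orbital CFSE = -2.0Δ_oct = -354 kJ/mol; plus 2 excess pairs × P = +398 kJ/mol; total 44 kJ/mol.
The difference is 44 − (0) = 44 kJ/mol, so high-spin lies lower.

44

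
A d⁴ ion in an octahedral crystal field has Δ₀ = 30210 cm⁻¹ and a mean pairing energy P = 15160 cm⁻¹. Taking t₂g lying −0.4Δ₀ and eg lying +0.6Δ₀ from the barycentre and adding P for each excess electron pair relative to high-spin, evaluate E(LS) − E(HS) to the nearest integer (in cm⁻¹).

-15050

In the high-spin limit (t₂g³ eg¹) the orbital term is -0.6Δ₀ = -18126 cm⁻¹, with no excess pairing.
For low-spin the configuration is t₂g⁴ eg⁰: orbital energy -1.6 × 30210 = -48336 cm⁻¹, and 1 additional pair relative to high-spin adds 15160 cm⁻¹, giving -33176 cm⁻¹.
The difference is -33176 − (-18126) = -15050 cm⁻¹, so low-spin lies lower.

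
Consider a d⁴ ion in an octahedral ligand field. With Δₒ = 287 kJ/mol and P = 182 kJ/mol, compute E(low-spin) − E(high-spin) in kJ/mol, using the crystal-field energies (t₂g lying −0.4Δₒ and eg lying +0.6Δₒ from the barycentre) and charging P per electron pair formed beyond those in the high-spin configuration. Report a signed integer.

-105

In the high-spin limit (t₂g³ eg¹) the orbital term is -0.6Δₒ = -172 kJ/mol, with no excess pairing.
Low-spin: t₂g⁴ eg⁰, orbital CFSE = -1.6Δₒ = -459 kJ/mol; plus 1 excess pair × P = +182 kJ/mol; total -277 kJ/mol.
E(LS) − E(HS) = -277 − (-172) = -105 kJ/mol.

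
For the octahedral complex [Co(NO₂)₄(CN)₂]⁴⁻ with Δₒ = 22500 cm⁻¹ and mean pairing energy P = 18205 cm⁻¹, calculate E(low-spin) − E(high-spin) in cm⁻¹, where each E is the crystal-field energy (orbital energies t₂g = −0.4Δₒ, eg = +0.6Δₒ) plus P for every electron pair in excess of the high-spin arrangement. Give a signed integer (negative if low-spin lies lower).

Ligand charges: 4×(-1) from NO₂⁻ and 2×(-1) from CN⁻ sum to -6; with overall charge -4, Co is +2.
Group 9 minus oxidation state +2 gives a d⁷ configuration for Co²⁺.
High-spin: t₂g⁵ eg², CFSE = -0.8Δₒ = -18000 cm⁻¹.
Low-spin: t₂g⁶ eg¹, orbital CFSE = -1.8Δₒ = -40500 cm⁻¹; plus 1 excess pair × P = +18205 cm⁻¹; total -22295 cm⁻¹.
Thus E(LS) − E(HS) = -4295 cm⁻¹.

-4295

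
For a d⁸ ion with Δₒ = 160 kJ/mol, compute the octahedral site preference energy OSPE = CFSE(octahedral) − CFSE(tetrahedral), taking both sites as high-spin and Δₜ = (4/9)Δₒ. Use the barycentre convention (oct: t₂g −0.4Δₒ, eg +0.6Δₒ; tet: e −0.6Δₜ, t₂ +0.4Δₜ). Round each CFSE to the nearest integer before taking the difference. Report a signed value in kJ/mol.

-135

In an octahedral site d⁸ (HS) is t2g^6 e_g^2, giving CFSE(oct) = -1.2Δₒ = -192 kJ/mol.
Tetrahedral: e^4 t2^4, CFSE = 4(−0.6) + 4(+0.4) = -0.8Δₜ = -0.8 × (4/9) × 160 = -57 kJ/mol.
Subtracting, OSPE = -192 − (-57) = -135 kJ/mol.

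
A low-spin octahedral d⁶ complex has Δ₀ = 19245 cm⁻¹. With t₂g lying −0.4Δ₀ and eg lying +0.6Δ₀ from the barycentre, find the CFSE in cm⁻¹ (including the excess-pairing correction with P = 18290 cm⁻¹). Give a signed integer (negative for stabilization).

The d⁶ electrons fill as t₂g⁶ eg⁰.
CFSE(orbital) = 6×(-0.4Δ₀) + 0×(0.6Δ₀) = -2.4Δ₀; with Δ₀ = 19245 cm⁻¹ that is -46188 cm⁻¹.
High-spin d⁶ would be t₂g⁴ eg² with 1 pair; low-spin has 3, so 2 excess pairs cost +2P = +36580 cm⁻¹.
Overall CFSE = -46188 + 36580 = -9608 cm⁻¹.

-9608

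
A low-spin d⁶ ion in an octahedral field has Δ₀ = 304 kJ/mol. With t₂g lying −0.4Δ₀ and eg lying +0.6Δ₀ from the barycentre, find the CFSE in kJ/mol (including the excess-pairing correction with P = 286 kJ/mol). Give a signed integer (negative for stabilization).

Configuration: t₂g⁶ eg⁰.
CFSE(orbital) = 6×(-0.4Δ₀) + 0×(0.6Δ₀) = -2.4Δ₀; with Δ₀ = 304 kJ/mol that is -730 kJ/mol.
Pairing penalty: 3 pairs vs 1 in the high-spin reference → 2 extra × P = 572 kJ/mol.
Net CFSE = -730 + 572 = -158 kJ/mol.

-158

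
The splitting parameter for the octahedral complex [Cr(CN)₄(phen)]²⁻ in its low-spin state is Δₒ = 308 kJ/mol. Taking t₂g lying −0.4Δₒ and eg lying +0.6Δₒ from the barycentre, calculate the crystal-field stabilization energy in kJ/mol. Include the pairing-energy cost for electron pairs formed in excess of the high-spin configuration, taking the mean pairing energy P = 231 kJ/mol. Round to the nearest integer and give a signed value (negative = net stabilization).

Ligand charges: 4×(-1) from CN⁻ and 1×(+0) from phen sum to -4; with overall charge -2, Cr is +2.
Cr is in group 6, so Cr²⁺ is d⁴ (6 − 2 = 4).
Configuration: t₂g⁴ eg⁰.
CFSE(orbital) = 4×(-0.4Δₒ) + 0×(0.6Δₒ) = -1.6Δₒ; with Δₒ = 308 kJ/mol that is -493 kJ/mol.
Pairing penalty: 1 pair vs 0 in the high-spin reference → 1 extra × P = 231 kJ/mol.
Combining: -493 + 231 = -262 kJ/mol.

-262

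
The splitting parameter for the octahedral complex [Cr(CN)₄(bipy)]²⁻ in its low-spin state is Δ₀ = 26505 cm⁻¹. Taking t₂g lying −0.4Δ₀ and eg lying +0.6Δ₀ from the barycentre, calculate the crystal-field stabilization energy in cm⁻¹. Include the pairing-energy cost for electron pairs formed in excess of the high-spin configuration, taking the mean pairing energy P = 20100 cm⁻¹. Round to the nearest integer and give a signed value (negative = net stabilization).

Ligand charges: 4×(-1) from CN⁻ and 1×(+0) from bipy sum to -4; with overall charge -2, Cr is +2.
Cr²⁺: group 6, so d-count = 6 − 2 = 4.
Configuration: t₂g⁴ eg⁰.
CFSE(orbital) = 4×(-0.4Δ₀) + 0×(0.6Δ₀) = -1.6Δ₀; with Δ₀ = 26505 cm⁻¹ that is -42408 cm⁻¹.
Pairing penalty: 1 pair vs 0 in the high-spin reference → 1 extra × P = 20100 cm⁻¹.
Overall CFSE = -42408 + 20100 = -22308 cm⁻¹.

-22308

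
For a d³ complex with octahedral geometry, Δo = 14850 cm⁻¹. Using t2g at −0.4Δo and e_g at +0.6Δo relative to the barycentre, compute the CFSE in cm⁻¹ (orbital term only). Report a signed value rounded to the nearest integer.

-17820

Configuration: t2g^3 e_g^0.
The orbital stabilization is -1.2Δo = -1.2 × 14850 = -17820 cm⁻¹.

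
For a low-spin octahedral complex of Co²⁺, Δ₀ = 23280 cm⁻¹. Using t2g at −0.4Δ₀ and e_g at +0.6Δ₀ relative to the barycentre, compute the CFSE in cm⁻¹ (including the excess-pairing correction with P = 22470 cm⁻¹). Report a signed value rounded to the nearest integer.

Co sits in group 9; removing 2 electrons leaves Co²⁺ with 9 − 2 = 7 d electrons.
Configuration: t2g^6 e_g^1.
The orbital stabilization is -1.8Δ₀ = -1.8 × 23280 = -41904 cm⁻¹.
High-spin d⁷ would be t2g^5 e_g^2 with 2 pairs; low-spin has 3, so 1 excess pair costs +1P = +22470 cm⁻¹.
Combining: -41904 + 22470 = -19434 cm⁻¹.

-19434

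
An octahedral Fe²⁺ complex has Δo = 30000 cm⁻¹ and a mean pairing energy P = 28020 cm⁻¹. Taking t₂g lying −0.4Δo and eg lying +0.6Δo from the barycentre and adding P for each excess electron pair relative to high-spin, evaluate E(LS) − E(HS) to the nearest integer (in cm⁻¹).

Fe²⁺: group 8, so d-count = 8 − 2 = 6.
High-spin d⁶ fills as t₂g⁴ eg² with CFSE 4(−0.4) + 2(+0.6) = -0.4Δo = -12000 cm⁻¹.
Low-spin t₂g⁶ eg⁰ gives -2.4Δo = -72000 cm⁻¹, but forming 2 extra pairs costs 2P = 56040 cm⁻¹, so E(LS) = -72000 + 56040 = -15960 cm⁻¹.
E(LS) − E(HS) = -15960 − (-12000) = -3960 cm⁻¹.

-3960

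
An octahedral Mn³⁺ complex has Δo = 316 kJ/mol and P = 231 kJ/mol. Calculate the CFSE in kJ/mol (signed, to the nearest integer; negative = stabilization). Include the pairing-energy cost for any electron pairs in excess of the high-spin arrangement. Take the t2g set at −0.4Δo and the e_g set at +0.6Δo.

Mn³⁺: group 7, so d-count = 7 − 3 = 4.
Since Δo = 316 kJ/mol > P = 231 kJ/mol, the complex adopts the low-spin configuration.
Configuration: t2g^4 e_g^0.
Orbital CFSE = -1.6Δo = -1.6 × 316 = -506 kJ/mol.
Excess pairs vs high-spin: 1 − 0 = 1; pairing cost = +231 kJ/mol.
Net CFSE = -506 + 231 = -275 kJ/mol.

-275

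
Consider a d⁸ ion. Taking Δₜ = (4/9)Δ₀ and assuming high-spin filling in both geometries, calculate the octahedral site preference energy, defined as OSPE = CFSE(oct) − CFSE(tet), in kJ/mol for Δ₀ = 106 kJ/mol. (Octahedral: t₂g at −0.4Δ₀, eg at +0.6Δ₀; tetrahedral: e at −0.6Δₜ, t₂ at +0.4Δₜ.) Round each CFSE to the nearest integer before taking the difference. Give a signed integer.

In an octahedral site d⁸ (HS) is t₂g⁶ eg², giving CFSE(oct) = -1.2Δ₀ = -127 kJ/mol.
Tetrahedral: e⁴ t₂⁴, CFSE = 4(−0.6) + 4(+0.4) = -0.8Δₜ = -0.8 × (4/9) × 106 = -38 kJ/mol.
Subtracting, OSPE = -127 − (-38) = -89 kJ/mol.

-89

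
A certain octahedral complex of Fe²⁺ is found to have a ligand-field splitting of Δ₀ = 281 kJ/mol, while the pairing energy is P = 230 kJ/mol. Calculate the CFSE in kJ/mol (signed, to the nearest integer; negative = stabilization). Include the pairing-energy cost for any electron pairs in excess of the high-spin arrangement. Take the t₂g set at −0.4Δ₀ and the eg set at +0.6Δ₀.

-214

Fe sits in group 8; removing 2 electrons leaves Fe²⁺ with 8 − 2 = 6 d electrons.
Since Δ₀ = 281 kJ/mol > P = 230 kJ/mol, the complex adopts the low-spin configuration.
Configuration: t₂g⁶ eg⁰.
Orbital CFSE = -2.4Δ₀ = -2.4 × 281 = -674 kJ/mol.
Excess pairs vs high-spin: 3 − 1 = 2; pairing cost = +460 kJ/mol.
Net CFSE = -674 + 460 = -214 kJ/mol.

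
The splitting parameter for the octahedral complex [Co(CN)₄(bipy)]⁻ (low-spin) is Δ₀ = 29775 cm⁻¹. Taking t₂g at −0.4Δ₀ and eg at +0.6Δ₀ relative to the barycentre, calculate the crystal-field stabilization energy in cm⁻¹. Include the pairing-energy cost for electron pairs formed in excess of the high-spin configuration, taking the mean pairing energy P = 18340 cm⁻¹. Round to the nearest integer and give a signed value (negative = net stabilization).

Ligand charges: 4×(-1) from CN⁻ and 1×(+0) from bipy sum to -4; with overall charge -1, Co is +3.
Co³⁺: group 9, so d-count = 9 − 3 = 6.
The d⁶ electrons fill as t₂g⁶ eg⁰.
Orbital CFSE = 6(-0.4) + 0(0.6) = -2.4Δ₀ = -2.4 × 29775 = -71460 cm⁻¹.
Pairing penalty: 3 pairs vs 1 in the high-spin reference → 2 extra × P = 36680 cm⁻¹.
Overall CFSE = -71460 + 36680 = -34780 cm⁻¹.

-34780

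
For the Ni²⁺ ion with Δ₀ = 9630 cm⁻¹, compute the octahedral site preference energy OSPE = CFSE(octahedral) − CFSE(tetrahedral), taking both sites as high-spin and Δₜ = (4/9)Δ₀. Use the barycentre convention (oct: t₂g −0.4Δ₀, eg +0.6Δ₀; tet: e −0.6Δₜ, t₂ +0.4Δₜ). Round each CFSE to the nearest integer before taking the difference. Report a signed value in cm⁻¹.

-8132

Group 10 minus oxidation state +2 gives a d⁸ configuration for Ni²⁺.
Octahedral high-spin t₂g⁶ eg²: CFSE = -1.2 × 9630 = -11556 cm⁻¹.
Tetrahedral e⁴ t₂⁴ gives -0.8Δₜ = -0.8 × (4/9) × 9630 = -3424 cm⁻¹.
OSPE = -11556 − (-3424) = -8132 cm⁻¹.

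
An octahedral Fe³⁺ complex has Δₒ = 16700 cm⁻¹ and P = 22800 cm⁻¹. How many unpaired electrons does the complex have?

5

Group 8 minus oxidation state +3 gives a d⁵ configuration for Fe³⁺.
Since Δₒ = 16700 cm⁻¹ < P = 22800 cm⁻¹, the complex adopts the high-spin configuration.
Configuration: t₂g³ eg².
Unpaired electrons: 5.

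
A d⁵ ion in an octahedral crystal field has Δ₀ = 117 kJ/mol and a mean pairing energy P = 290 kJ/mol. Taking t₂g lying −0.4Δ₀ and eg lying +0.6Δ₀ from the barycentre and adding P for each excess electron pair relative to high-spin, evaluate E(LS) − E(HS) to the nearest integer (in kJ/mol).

In the high-spin limit (t₂g³ eg²) the orbital term is 0.0Δ₀ = 0 kJ/mol, with no excess pairing.
For low-spin the configuration is t₂g⁵ eg⁰: orbital energy -2.0 × 117 = -234 kJ/mol, and 2 additional pairs relative to high-spin add 580 kJ/mol, giving 346 kJ/mol.
Thus E(LS) − E(HS) = 346 kJ/mol.

346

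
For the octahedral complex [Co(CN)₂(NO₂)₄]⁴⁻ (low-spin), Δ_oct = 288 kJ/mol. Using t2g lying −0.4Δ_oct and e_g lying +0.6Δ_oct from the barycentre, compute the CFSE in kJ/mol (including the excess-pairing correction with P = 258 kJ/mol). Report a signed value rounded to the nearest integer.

-260

Ligand charges: 2×(-1) from CN⁻ and 4×(-1) from NO₂⁻ sum to -6; with overall charge -4, Co is +2.
Co sits in group 9; removing 2 electrons leaves Co²⁺ with 9 − 2 = 7 d electrons.
Electron filling gives t2g^6 e_g^1.
The orbital stabilization is -1.8Δ_oct = -1.8 × 288 = -518 kJ/mol.
Pairing penalty: 3 pairs vs 2 in the high-spin reference → 1 extra × P = 258 kJ/mol.
Combining: -518 + 258 = -260 kJ/mol.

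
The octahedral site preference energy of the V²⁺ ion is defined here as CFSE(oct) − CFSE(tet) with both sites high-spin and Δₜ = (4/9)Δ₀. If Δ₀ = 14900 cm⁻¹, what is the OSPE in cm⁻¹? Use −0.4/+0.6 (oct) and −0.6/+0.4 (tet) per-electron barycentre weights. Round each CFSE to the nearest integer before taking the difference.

V²⁺: group 5, so d-count = 5 − 2 = 3.
Octahedral (high-spin): t₂g³ eg⁰, CFSE = 3(−0.4) + 0(+0.6) = -1.2Δ₀ = -1.2 × 14900 = -17880 cm⁻¹.
In a tetrahedral site the filling is e² t₂¹: CFSE(tet) = -0.8Δₜ = -0.8 × (4/9)(14900) = -5298 cm⁻¹.
OSPE = -17880 − (-5298) = -12582 cm⁻¹.

-12582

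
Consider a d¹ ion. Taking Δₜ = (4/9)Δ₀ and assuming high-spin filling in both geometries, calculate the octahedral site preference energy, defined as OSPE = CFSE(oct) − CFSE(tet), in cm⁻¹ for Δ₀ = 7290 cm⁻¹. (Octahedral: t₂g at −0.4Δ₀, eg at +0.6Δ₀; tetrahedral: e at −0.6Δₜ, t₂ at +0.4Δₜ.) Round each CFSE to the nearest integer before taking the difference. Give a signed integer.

Octahedral (high-spin): t2g^1 e_g^0, CFSE = 1(−0.4) + 0(+0.6) = -0.4Δ₀ = -0.4 × 7290 = -2916 cm⁻¹.
Tetrahedral: e^1 t2^0, CFSE = 1(−0.6) + 0(+0.4) = -0.6Δₜ = -0.6 × (4/9) × 7290 = -1944 cm⁻¹.
OSPE = -2916 − (-1944) = -972 cm⁻¹.

-972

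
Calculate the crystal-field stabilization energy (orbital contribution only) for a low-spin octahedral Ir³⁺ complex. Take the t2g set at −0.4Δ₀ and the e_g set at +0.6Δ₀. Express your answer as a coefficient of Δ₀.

-2.4 Δ₀

Ir sits in group 9; removing 3 electrons leaves Ir³⁺ with 9 − 3 = 6 d electrons.
Configuration: t2g^6 e_g^0.
CFSE = 6(-0.4Δ₀) + 0(0.6Δ₀) = -2.4Δ₀ + 0.0Δ₀ = -2.4Δ₀.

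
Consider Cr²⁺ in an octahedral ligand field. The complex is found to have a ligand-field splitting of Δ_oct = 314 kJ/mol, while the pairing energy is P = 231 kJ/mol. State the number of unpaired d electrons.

2

Cr sits in group 6; removing 2 electrons leaves Cr²⁺ with 6 − 2 = 4 d electrons.
With Δ_oct > P the complex is low-spin.
That gives t2g^4 e_g^0.
Unpaired electrons: 2.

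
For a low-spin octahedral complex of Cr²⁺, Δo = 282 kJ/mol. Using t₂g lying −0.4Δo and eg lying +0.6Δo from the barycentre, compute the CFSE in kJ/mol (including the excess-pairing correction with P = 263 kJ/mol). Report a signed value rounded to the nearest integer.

-188

Cr is in group 6, so Cr²⁺ is d⁴ (6 − 2 = 4).
The d⁴ electrons fill as t₂g⁴ eg⁰.
CFSE(orbital) = 4×(-0.4Δo) + 0×(0.6Δo) = -1.6Δo; with Δo = 282 kJ/mol that is -451 kJ/mol.
Relative to high-spin t₂g³ eg¹ (0 paired), the low-spin configuration has 1 additional pair, contributing +1 × 263 = +263 kJ/mol.
Overall CFSE = -451 + 263 = -188 kJ/mol.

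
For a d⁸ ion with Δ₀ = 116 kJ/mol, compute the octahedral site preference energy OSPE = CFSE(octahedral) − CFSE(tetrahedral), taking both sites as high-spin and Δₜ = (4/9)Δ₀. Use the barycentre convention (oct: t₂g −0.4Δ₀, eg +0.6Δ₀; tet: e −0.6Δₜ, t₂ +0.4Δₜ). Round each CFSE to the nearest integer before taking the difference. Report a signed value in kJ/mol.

-98

Octahedral high-spin t₂g⁶ eg²: CFSE = -1.2 × 116 = -139 kJ/mol.
In a tetrahedral site the filling is e⁴ t₂⁴: CFSE(tet) = -0.8Δₜ = -0.8 × (4/9)(116) = -41 kJ/mol.
Subtracting, OSPE = -139 − (-41) = -98 kJ/mol.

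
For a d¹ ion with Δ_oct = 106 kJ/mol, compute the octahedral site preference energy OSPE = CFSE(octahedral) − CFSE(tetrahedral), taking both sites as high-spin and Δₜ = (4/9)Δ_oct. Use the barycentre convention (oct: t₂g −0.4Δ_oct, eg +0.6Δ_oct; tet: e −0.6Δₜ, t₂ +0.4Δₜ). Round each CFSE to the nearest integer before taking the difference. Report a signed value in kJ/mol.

Octahedral high-spin t₂g¹ eg⁰: CFSE = -0.4 × 106 = -42 kJ/mol.
In a tetrahedral site the filling is e¹ t₂⁰: CFSE(tet) = -0.6Δₜ = -0.6 × (4/9)(106) = -28 kJ/mol.
Subtracting, OSPE = -42 − (-28) = -14 kJ/mol.

-14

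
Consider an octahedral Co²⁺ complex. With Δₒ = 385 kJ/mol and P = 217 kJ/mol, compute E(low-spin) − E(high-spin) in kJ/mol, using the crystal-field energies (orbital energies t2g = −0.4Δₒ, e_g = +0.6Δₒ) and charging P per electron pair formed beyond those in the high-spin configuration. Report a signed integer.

Co²⁺: group 9, so d-count = 9 − 2 = 7.
High-spin d⁷ fills as t2g^5 e_g^2 with CFSE 5(−0.4) + 2(+0.6) = -0.8Δₒ = -308 kJ/mol.
For low-spin the configuration is t2g^6 e_g^1: orbital energy -1.8 × 385 = -693 kJ/mol, and 1 additional pair relative to high-spin adds 217 kJ/mol, giving -476 kJ/mol.
E(LS) − E(HS) = -476 − (-308) = -168 kJ/mol.

-168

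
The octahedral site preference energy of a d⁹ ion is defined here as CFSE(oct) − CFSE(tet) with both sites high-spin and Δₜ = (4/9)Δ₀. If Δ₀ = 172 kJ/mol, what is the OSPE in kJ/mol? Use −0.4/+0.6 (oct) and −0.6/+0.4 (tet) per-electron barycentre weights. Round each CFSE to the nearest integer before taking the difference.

Octahedral high-spin t2g^6 e_g^3: CFSE = -0.6 × 172 = -103 kJ/mol.
Tetrahedral e^4 t2^5 gives -0.4Δₜ = -0.4 × (4/9) × 172 = -31 kJ/mol.
OSPE = CFSE(oct) − CFSE(tet) = -103 − (-31) = -72 kJ/mol.

-72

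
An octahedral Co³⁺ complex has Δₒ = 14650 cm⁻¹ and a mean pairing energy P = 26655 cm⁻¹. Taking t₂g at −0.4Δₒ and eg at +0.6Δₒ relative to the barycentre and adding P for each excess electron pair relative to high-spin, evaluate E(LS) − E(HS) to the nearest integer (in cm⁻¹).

24010

Group 9 minus oxidation state +3 gives a d⁶ configuration for Co³⁺.
High-spin: t₂g⁴ eg², CFSE = -0.4Δₒ = -5860 cm⁻¹.
Low-spin t₂g⁶ eg⁰ gives -2.4Δₒ = -35160 cm⁻¹, but forming 2 extra pairs costs 2P = 53310 cm⁻¹, so E(LS) = -35160 + 53310 = 18150 cm⁻¹.
E(LS) − E(HS) = 18150 − (-5860) = 24010 cm⁻¹.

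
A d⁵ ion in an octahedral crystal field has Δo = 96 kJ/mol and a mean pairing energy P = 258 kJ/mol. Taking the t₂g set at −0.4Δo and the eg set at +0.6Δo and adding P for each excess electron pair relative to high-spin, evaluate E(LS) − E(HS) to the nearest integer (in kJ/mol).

High-spin: t₂g³ eg², CFSE = 0.0Δo = 0 kJ/mol.
Low-spin: t₂g⁵ eg⁰, orbital CFSE = -2.0Δo = -192 kJ/mol; plus 2 excess pairs × P = +516 kJ/mol; total 324 kJ/mol.
Thus E(LS) − E(HS) = 324 kJ/mol.

324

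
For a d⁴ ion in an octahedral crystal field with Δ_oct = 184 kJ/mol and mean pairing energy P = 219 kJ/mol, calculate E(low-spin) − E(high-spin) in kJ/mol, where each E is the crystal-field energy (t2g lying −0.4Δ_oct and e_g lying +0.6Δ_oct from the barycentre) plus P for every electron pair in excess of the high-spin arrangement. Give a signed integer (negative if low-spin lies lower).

In the high-spin limit (t2g^3 e_g^1) the orbital term is -0.6Δ_oct = -110 kJ/mol, with no excess pairing.
Low-spin: t2g^4 e_g^0, orbital CFSE = -1.6Δ_oct = -294 kJ/mol; plus 1 excess pair × P = +219 kJ/mol; total -75 kJ/mol.
Thus E(LS) − E(HS) = 35 kJ/mol.

35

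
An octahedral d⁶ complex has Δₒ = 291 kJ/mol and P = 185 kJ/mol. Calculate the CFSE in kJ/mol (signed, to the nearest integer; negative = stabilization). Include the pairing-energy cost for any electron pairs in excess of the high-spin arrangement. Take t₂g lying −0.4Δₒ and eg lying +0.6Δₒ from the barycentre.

-328

Since Δₒ = 291 kJ/mol > P = 185 kJ/mol, the complex adopts the low-spin configuration.
That gives t₂g⁶ eg⁰.
Orbital CFSE = -2.4Δₒ = -2.4 × 291 = -698 kJ/mol.
Excess pairs vs high-spin: 3 − 1 = 2; pairing cost = +370 kJ/mol.
Net CFSE = -698 + 370 = -328 kJ/mol.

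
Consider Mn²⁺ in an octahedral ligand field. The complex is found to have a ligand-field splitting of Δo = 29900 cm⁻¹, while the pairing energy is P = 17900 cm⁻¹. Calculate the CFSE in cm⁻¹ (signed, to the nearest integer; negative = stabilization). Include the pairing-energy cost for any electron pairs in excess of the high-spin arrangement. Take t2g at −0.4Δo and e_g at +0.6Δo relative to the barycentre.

-24000

Mn sits in group 7; removing 2 electrons leaves Mn²⁺ with 7 − 2 = 5 d electrons.
Here Δo > P (29900 > 17900), so the low-spin state is favoured.
Filling d⁵ accordingly: t2g^5 e_g^0.
Orbital CFSE = -2.0Δo = -2.0 × 29900 = -59800 cm⁻¹.
Excess pairs vs high-spin: 2 − 0 = 2; pairing cost = +35800 cm⁻¹.
Net CFSE = -59800 + 35800 = -24000 cm⁻¹.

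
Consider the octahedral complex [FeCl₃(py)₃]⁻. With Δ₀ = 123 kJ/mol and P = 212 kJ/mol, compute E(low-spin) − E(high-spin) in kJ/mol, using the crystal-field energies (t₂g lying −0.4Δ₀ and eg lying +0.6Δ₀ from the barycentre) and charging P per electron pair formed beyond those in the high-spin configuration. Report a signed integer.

178

Ligand charges: 3×(-1) from Cl⁻ and 3×(+0) from py sum to -3; with overall charge -1, Fe is +2.
Fe sits in group 8; removing 2 electrons leaves Fe²⁺ with 8 − 2 = 6 d electrons.
High-spin: t₂g⁴ eg², CFSE = -0.4Δ₀ = -49 kJ/mol.
Low-spin: t₂g⁶ eg⁰, orbital CFSE = -2.4Δ₀ = -295 kJ/mol; plus 2 excess pairs × P = +424 kJ/mol; total 129 kJ/mol.
The difference is 129 − (-49) = 178 kJ/mol, so high-spin lies lower.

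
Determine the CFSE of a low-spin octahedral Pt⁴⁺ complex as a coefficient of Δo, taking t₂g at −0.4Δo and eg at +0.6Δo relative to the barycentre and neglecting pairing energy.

Pt⁴⁺: group 10, so d-count = 10 − 4 = 6.
Configuration: t₂g⁶ eg⁰.
CFSE = 6(-0.4Δo) + 0(0.6Δo) = -2.4Δo + 0.0Δo = -2.4Δo.

-2.4 Δo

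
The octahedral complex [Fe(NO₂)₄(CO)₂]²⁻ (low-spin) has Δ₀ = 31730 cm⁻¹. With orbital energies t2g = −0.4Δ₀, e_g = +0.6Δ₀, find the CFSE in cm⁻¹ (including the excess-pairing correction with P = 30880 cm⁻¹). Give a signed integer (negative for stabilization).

Ligand charges: 4×(-1) from NO₂⁻ and 2×(+0) from CO sum to -4; with overall charge -2, Fe is +2.
Fe sits in group 8; removing 2 electrons leaves Fe²⁺ with 8 − 2 = 6 d electrons.
Electron filling gives t2g^6 e_g^0.
CFSE(orbital) = 6×(-0.4Δ₀) + 0×(0.6Δ₀) = -2.4Δ₀; with Δ₀ = 31730 cm⁻¹ that is -76152 cm⁻¹.
Relative to high-spin t2g^4 e_g^2 (1 paired), the low-spin configuration has 2 additional pairs, contributing +2 × 30880 = +61760 cm⁻¹.
Combining: -76152 + 61760 = -14392 cm⁻¹.

-14392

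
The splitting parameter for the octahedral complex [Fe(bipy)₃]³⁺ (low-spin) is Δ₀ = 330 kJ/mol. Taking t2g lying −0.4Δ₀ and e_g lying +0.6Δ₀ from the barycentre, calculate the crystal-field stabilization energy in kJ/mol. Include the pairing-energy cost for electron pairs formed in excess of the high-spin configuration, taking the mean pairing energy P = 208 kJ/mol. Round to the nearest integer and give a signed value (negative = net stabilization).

-244

bipy is neutral, so the +3 overall charge sits on Fe: oxidation state +3.
Fe sits in group 8; removing 3 electrons leaves Fe³⁺ with 8 − 3 = 5 d electrons.
The d⁵ electrons fill as t2g^5 e_g^0.
The orbital stabilization is -2.0Δ₀ = -2.0 × 330 = -660 kJ/mol.
Pairing penalty: 2 pairs vs 0 in the high-spin reference → 2 extra × P = 416 kJ/mol.
Net CFSE = -660 + 416 = -244 kJ/mol.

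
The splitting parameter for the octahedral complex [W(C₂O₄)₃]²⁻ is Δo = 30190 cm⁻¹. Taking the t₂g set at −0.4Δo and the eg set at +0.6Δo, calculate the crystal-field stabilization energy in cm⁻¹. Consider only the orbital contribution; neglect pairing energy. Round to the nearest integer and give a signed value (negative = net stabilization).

-24152

Each C₂O₄²⁻ contributes -2; 3 × (-2) = -6. With overall charge -2, W is in the +4 oxidation state.
Group 6 minus oxidation state +4 gives a d² configuration for W⁴⁺.
Configuration: t₂g² eg⁰.
Orbital CFSE = 2(-0.4) + 0(0.6) = -0.8Δo = -0.8 × 30190 = -24152 cm⁻¹.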